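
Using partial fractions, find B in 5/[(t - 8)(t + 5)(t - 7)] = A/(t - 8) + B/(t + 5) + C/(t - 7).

Cover-up at t = -5: B = 5/[(-5 - 8)(-5 - 7)] = 5/[(-13)(-12)] = 5/156


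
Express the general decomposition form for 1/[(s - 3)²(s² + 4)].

Repeated linear + quadratic: α/(s - 3) + β/(s - 3)² + (γs + δ)/(s² + 4)


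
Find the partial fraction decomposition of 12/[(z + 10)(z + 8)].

12/(z + 10)(z + 8) = P/(z + 10) + Q/(z + 8). P = 12/(-10 + 8) = -6, Q = 12/(-8 + 10) = 6
Result: -6/(z + 10) + 6/(z + 8)


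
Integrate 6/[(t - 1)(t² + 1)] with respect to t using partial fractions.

Cover-up at t=1: P = 6/(1²+1) = 3. Coeff matching: Q = -3, R = -3. Decomposition: 3/(t - 1) - (3t + 3)/(t² + 1). Integrate: linear → ln, quadratic → (1/2)ln + arctan: 3 ln|(t - 1)| - (3/2) ln(t² + 1) - 3 arctan(t) + C


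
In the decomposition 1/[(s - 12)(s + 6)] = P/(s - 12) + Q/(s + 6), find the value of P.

Cover-up at s = 12: P = 1/(12 + 6) = 1/18


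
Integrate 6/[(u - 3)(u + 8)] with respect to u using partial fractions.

Decompose: 6/[(u - 3)(u + 8)] = (6/11)/(u - 3) - (6/11)/(u + 8). Integrate each term: (6/11) ln|(u - 3)| - (6/11) ln|(u + 8)| + C


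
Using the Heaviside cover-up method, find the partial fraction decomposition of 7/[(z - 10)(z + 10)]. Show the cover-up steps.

Cover (z - 10): set z=10, get α = 7/(10 + 10) = 7/20. Cover (z + 10): set z=-10, get β = 7/(-10 - 10) = -7/20.
Result: (7/20)/(z - 10) - (7/20)/(z + 10)


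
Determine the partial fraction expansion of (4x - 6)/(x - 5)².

(4x - 6) = α(x - 5) + β. At x = 5: β = 4·5 - 6 = 14. Coeff of x: α = 4
Result: 4/(x - 5) + 14/(x - 5)²


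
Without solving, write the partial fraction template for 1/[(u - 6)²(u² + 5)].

Repeated linear + quadratic: α/(u - 6) + β/(u - 6)² + (γu + δ)/(u² + 5)


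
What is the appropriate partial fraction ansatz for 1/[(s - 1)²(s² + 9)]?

Repeated linear + quadratic: P/(s - 1) + Q/(s - 1)² + (Rs + S)/(s² + 9)


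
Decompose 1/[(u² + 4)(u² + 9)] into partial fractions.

Coefficient matching gives P = R = 0, Q = 1/(9-4) = 1/5, S = -Q = -1/5
Result: (1/5)/(u² + 4) - (1/5)/(u² + 9)


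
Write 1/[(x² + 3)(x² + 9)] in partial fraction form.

Coefficient matching gives P = R = 0, Q = 1/(9-3) = 1/6, S = -Q = -1/6
Result: (1/6)/(x² + 3) - (1/6)/(x² + 9)


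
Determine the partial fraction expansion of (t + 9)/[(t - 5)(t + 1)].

At t=5: A = (1·5 + 9)/(5 + 1) = 7/3. At t=-1: B = (1·(-1) + 9)/(-1 - 5) = -4/3
Result: (7/3)/(t - 5) - (4/3)/(t + 1)


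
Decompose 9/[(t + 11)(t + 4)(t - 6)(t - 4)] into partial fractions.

Using Heaviside cover-up: (-3/595)/(t + 11) + (9/560)/(t + 4) + (9/340)/(t - 6) - (3/80)/(t - 4)


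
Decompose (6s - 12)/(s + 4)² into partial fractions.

(6s - 12) = A(s + 4) + B. At s = -4: B = 6·(-4) - 12 = -36. Coeff of s: A = 6
Result: 6/(s + 4) - 36/(s + 4)²


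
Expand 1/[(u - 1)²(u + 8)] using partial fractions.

Cover-up at u=-8: R = 1/(-8 - 1)² = 1/81. Cover-up at u=1: Q = 1/(1 + 8) = 1/9. Comparing u² coeff: P = -R = -1/81
Result: (-1/81)/(u - 1) + (1/9)/(u - 1)² + (1/81)/(u + 8)


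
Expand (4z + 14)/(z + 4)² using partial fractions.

(4z + 14) = P(z + 4) + Q. At z = -4: Q = 4·(-4) + 14 = -2. Coeff of z: P = 4
Result: 4/(z + 4) - 2/(z + 4)²


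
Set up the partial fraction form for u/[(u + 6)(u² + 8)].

Linear + irreducible quadratic: A/(u + 6) + (Bu + C)/(u² + 8)


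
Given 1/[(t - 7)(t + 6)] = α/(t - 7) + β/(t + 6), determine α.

Cover-up at t = 7: α = 1/(7 + 6) = 1/13


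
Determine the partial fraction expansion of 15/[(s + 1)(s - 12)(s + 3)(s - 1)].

Using Heaviside cover-up: (15/52)/(s + 1) + (1/143)/(s - 12) - (1/8)/(s + 3) - (15/88)/(s - 1)


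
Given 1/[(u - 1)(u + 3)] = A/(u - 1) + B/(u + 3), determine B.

Cover-up at u = -3: B = 1/(-3 - 1) = -1/4


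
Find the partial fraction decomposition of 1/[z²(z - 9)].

Cover-up at z=9: R = 1/(9 - 0)² = 1/81. Cover-up at z=0: Q = 1/(0 - 9) = -1/9. Comparing z² coeff: P = -R = -1/81
Result: (-1/81)/z - (1/9)/z² + (1/81)/(z - 9)


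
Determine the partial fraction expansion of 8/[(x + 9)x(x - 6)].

Using cover-up method: A = 8/135, B = -4/27, C = 4/45
Result: (8/135)/(x + 9) - (4/27)/x + (4/45)/(x - 6)


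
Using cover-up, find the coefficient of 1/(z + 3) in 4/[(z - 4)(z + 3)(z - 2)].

Cover (z + 3), set z=-3: 4/[(-3 - 4)(-3 - 2)] = 4/35


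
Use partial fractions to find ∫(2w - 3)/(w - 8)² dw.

Decompose: P = 2, Q = 2·8 - 3 = 13, so (2w - 3)/(w - 8)² = 2/(w - 8) + 13/(w - 8)². Integrate: ∫ P/(w - 8) dw = 2 ln|(w - 8)|; ∫ Q/(w - 8)² dw = -13/(w - 8). Sum: 2 ln|(w - 8)| - 13/(w - 8) + C


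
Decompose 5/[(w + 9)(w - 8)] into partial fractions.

5/(w + 9)(w - 8) = P/(w + 9) + Q/(w - 8). P = 5/(-9 - 8) = -5/17, Q = 5/(8 + 9) = 5/17
Result: (-5/17)/(w + 9) + (5/17)/(w - 8)


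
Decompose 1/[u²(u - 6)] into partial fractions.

Cover-up at u=6: γ = 1/(6 - 0)² = 1/36. Cover-up at u=0: β = 1/(0 - 6) = -1/6. Comparing u² coeff: α = -γ = -1/36
Result: (-1/36)/u - (1/6)/u² + (1/36)/(u - 6)


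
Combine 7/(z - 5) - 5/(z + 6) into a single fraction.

Common denominator (z - 5)(z + 6). Numerator: 7(z + 6) - 5(z - 5) = (7z + 42) - (5z - 25) = 2z + 67
Result: (2z + 67)/[(z - 5)(z + 6)]


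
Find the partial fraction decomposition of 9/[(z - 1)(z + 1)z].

Using cover-up method: P = 9/2, Q = 9/2, R = -9
Result: (9/2)/(z - 1) + (9/2)/(z + 1) - 9/z


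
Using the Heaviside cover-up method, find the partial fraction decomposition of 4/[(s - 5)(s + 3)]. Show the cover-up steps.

Cover (s - 5): set s=5, get A = 4/(5 + 3) = 1/2. Cover (s + 3): set s=-3, get B = 4/(-3 - 5) = -1/2.
Result: (1/2)/(s - 5) - (1/2)/(s + 3)


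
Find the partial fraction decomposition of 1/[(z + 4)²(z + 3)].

Cover-up at z=-3: R = 1/(-3 + 4)² = 1. Cover-up at z=-4: Q = 1/(-4 + 3) = -1. Comparing z² coeff: P = -R = -1
Result: -1/(z + 4) - 1/(z + 4)² + 1/(z + 3)


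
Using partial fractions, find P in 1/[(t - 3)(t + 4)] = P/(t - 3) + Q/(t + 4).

Cover-up at t = 3: P = 1/(3 + 4) = 1/7


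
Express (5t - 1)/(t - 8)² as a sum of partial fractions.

(5t - 1) = α(t - 8) + β. At t = 8: β = 5·8 - 1 = 39. Coeff of t: α = 5
Result: 5/(t - 8) + 39/(t - 8)²


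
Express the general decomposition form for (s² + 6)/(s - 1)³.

Repeated linear factor (power 3): P/(s - 1) + Q/(s - 1)² + R/(s - 1)³


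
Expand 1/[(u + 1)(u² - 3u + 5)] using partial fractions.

Cover-up at u = -1: α = 1/((-1)² - 3·(-1) + 5) = 1/9. Then β = -α = -1/9, γ = -α·(-3 - 1) = 4/9
Result: (1/9)/(u + 1) - ((1/9)u - 4/9)/(u² - 3u + 5)


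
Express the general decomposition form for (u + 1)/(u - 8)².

Repeated linear factor: α/(u - 8) + β/(u - 8)²


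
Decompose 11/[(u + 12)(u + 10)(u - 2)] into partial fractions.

Using cover-up method: α = 11/28, β = -11/24, γ = 11/168
Result: (11/28)/(u + 12) - (11/24)/(u + 10) + (11/168)/(u - 2)


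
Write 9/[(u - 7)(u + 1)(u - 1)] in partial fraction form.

Using cover-up method: α = 3/16, β = 9/16, γ = -3/4
Result: (3/16)/(u - 7) + (9/16)/(u + 1) - (3/4)/(u - 1)


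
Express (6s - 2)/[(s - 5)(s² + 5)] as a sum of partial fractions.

At s=5: α = (6·5 - 2)/(5² + 5) = 14/15. β = -α = -14/15, γ = 6 - 5·α = 4/3
Result: (14/15)/(s - 5) - ((14/15)s - 4/3)/(s² + 5)


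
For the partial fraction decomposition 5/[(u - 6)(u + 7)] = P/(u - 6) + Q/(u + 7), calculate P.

Cover-up at u = 6: P = 5/(6 + 7) = 5/13


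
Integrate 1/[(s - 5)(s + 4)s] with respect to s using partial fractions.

Cover-up: P = 1/45, Q = 1/36, R = -1/20. Decomposition: (1/45)/(s - 5) + (1/36)/(s + 4) - (1/20)/s. Integrate each term: (1/45) ln|(s - 5)| + (1/36) ln|(s + 4)| - (1/20) ln|s| + C


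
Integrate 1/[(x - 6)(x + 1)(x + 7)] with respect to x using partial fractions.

Cover-up: P = 1/91, Q = -1/42, R = 1/78. Decomposition: (1/91)/(x - 6) - (1/42)/(x + 1) + (1/78)/(x + 7). Integrate each term: (1/91) ln|(x - 6)| - (1/42) ln|(x + 1)| + (1/78) ln|(x + 7)| + C


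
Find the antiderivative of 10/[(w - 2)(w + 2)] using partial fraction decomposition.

Decompose: 10/[(w - 2)(w + 2)] = (5/2)/(w - 2) - (5/2)/(w + 2). Integrate each term: (5/2) ln|(w - 2)| - (5/2) ln|(w + 2)| + C


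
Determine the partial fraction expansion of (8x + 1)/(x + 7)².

(8x + 1) = α(x + 7) + β. At x = -7: β = 8·(-7) + 1 = -55. Coeff of x: α = 8
Result: 8/(x + 7) - 55/(x + 7)²


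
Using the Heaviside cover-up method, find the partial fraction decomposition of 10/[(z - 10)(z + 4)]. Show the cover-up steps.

Cover (z - 10): set z=10, get α = 10/(10 + 4) = 5/7. Cover (z + 4): set z=-4, get β = 10/(-4 - 10) = -5/7.
Result: (5/7)/(z - 10) - (5/7)/(z + 4)


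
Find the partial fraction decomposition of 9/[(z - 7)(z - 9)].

9/(z - 7)(z - 9) = A/(z - 7) + B/(z - 9). A = 9/(7 - 9) = -9/2, B = 9/(9 - 7) = 9/2
Result: (-9/2)/(z - 7) + (9/2)/(z - 9)


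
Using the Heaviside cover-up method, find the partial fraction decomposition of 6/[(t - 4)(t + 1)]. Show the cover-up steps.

Cover (t - 4): set t=4, get α = 6/(4 + 1) = 6/5. Cover (t + 1): set t=-1, get β = 6/(-1 - 4) = -6/5.
Result: (6/5)/(t - 4) - (6/5)/(t + 1)


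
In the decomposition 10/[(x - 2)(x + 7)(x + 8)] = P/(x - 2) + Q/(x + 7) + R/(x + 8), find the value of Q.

Cover-up at x = -7: Q = 10/[(-7 - 2)(-7 + 8)] = 10/[(-9)(1)] = -10/9


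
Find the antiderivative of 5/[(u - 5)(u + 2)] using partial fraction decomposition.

Decompose: 5/[(u - 5)(u + 2)] = (5/7)/(u - 5) - (5/7)/(u + 2). Integrate each term: (5/7) ln|(u - 5)| - (5/7) ln|(u + 2)| + C


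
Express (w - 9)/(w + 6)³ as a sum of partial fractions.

(w - 9) = A(w + 6)² + B(w + 6) + C. At w = -6: C = 1·(-6) - 9 = -15. Coefficients: A = 0, B = 1
Result: 1/(w + 6)² - 15/(w + 6)³


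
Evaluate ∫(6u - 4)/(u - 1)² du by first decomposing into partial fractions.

Decompose: A = 6, B = 6·1 - 4 = 2, so (6u - 4)/(u - 1)² = 6/(u - 1) + 2/(u - 1)². Integrate: ∫ A/(u - 1) du = 6 ln|(u - 1)|; ∫ B/(u - 1)² du = -2/(u - 1). Sum: 6 ln|(u - 1)| - 2/(u - 1) + C


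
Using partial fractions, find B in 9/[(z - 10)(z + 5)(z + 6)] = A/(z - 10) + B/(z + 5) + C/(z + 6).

Cover-up at z = -5: B = 9/[(-5 - 10)(-5 + 6)] = 9/[(-15)(1)] = -9/15 = -3/5


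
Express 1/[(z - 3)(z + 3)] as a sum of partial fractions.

1/(z - 3)(z + 3) = α/(z - 3) + β/(z + 3). α = 1/(3 + 3) = 1/6, β = 1/(-3 - 3) = -1/6
Result: (1/6)/(z - 3) - (1/6)/(z + 3)


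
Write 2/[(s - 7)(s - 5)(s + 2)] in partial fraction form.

Using cover-up method: P = 1/9, Q = -1/7, R = 2/63
Result: (1/9)/(s - 7) - (1/7)/(s - 5) + (2/63)/(s + 2)


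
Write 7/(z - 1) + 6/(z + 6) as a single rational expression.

Common denominator (z - 1)(z + 6). Numerator: 7(z + 6) + 6(z - 1) = (7z + 42) + (6z - 6) = 13z + 36
Result: (13z + 36)/[(z - 1)(z + 6)]


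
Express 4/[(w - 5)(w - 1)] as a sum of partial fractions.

4/(w - 5)(w - 1) = A/(w - 5) + B/(w - 1). A = 4/(5 - 1) = 1, B = 4/(1 - 5) = -1
Result: 1/(w - 5) - 1/(w - 1)


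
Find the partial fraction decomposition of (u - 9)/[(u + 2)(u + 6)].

At u=-2: α = (1·(-2) - 9)/(-2 + 6) = -11/4. At u=-6: β = (1·(-6) - 9)/(-6 + 2) = 15/4
Result: (-11/4)/(u + 2) + (15/4)/(u + 6)


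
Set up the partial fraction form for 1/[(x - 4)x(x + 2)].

Three distinct linear factors: α/(x - 4) + β/x + γ/(x + 2)


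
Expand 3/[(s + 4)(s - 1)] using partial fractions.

3/(s + 4)(s - 1) = A/(s + 4) + B/(s - 1). A = 3/(-4 - 1) = -3/5, B = 3/(1 + 4) = 3/5
Result: (-3/5)/(s + 4) + (3/5)/(s - 1)


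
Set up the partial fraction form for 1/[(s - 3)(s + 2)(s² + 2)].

Two linear + quadratic: P/(s - 3) + Q/(s + 2) + (Rs + S)/(s² + 2)


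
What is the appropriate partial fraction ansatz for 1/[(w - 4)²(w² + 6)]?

Repeated linear + quadratic: α/(w - 4) + β/(w - 4)² + (γw + δ)/(w² + 6)


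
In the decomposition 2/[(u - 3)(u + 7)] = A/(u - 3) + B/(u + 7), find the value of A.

Cover-up at u = 3: A = 2/(3 + 7) = 2/10 = 1/5


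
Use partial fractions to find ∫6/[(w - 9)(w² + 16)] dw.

Cover-up at w=9: α = 6/(9²+16) = 6/97. Coeff matching: β = -6/97, γ = -54/97. Decomposition: (6/97)/(w - 9) - ((6/97)w + 54/97)/(w² + 16). Integrate: linear → ln, quadratic → (1/2)ln + arctan: (6/97) ln|(w - 9)| - (3/97) ln(w² + 16) - (27/194) arctan(w/4) + C


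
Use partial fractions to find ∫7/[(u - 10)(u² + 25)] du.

Cover-up at u=10: α = 7/(10²+25) = 7/125. Coeff matching: β = -7/125, γ = -14/25. Decomposition: (7/125)/(u - 10) - ((7/125)u + 14/25)/(u² + 25). Integrate: linear → ln, quadratic → (1/2)ln + arctan: (7/125) ln|(u - 10)| - (7/250) ln(u² + 25) - (14/125) arctan(u/5) + C


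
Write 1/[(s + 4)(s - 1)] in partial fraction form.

1/(s + 4)(s - 1) = α/(s + 4) + β/(s - 1). α = 1/(-4 - 1) = -1/5, β = 1/(1 + 4) = 1/5
Result: (-1/5)/(s + 4) + (1/5)/(s - 1)


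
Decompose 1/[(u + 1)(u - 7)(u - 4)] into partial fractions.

Using cover-up method: α = 1/40, β = 1/24, γ = -1/15
Result: (1/40)/(u + 1) + (1/24)/(u - 7) - (1/15)/(u - 4)


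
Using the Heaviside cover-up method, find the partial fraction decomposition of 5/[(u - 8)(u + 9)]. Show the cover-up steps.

Cover (u - 8): set u=8, get α = 5/(8 + 9) = 5/17. Cover (u + 9): set u=-9, get β = 5/(-9 - 8) = -5/17.
Result: (5/17)/(u - 8) - (5/17)/(u + 9)


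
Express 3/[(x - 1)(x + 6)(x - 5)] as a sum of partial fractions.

Using cover-up method: α = -3/28, β = 3/77, γ = 3/44
Result: (-3/28)/(x - 1) + (3/77)/(x + 6) + (3/44)/(x - 5)


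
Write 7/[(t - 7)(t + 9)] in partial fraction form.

7/(t - 7)(t + 9) = α/(t - 7) + β/(t + 9). α = 7/(7 + 9) = 7/16, β = 7/(-9 - 7) = -7/16
Result: (7/16)/(t - 7) - (7/16)/(t + 9)


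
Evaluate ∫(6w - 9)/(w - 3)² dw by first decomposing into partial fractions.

Decompose: α = 6, β = 6·3 - 9 = 9, so (6w - 9)/(w - 3)² = 6/(w - 3) + 9/(w - 3)². Integrate: ∫ α/(w - 3) dw = 6 ln|(w - 3)|; ∫ β/(w - 3)² dw = -9/(w - 3). Sum: 6 ln|(w - 3)| - 9/(w - 3) + C


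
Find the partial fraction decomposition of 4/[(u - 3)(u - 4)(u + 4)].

Using cover-up method: P = -4/7, Q = 1/2, R = 1/14
Result: (-4/7)/(u - 3) + (1/2)/(u - 4) + (1/14)/(u + 4)


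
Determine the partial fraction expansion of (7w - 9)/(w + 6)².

(7w - 9) = P(w + 6) + Q. At w = -6: Q = 7·(-6) - 9 = -51. Coeff of w: P = 7
Result: 7/(w + 6) - 51/(w + 6)²


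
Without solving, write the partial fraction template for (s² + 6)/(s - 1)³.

Repeated linear factor (power 3): α/(s - 1) + β/(s - 1)² + γ/(s - 1)³


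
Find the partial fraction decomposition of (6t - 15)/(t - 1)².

(6t - 15) = α(t - 1) + β. At t = 1: β = 6·1 - 15 = -9. Coeff of t: α = 6
Result: 6/(t - 1) - 9/(t - 1)²


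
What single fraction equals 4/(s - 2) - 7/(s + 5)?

Common denominator (s - 2)(s + 5). Numerator: 4(s + 5) - 7(s - 2) = (4s + 20) - (7s - 14) = -3s + 34
Result: (-3s + 34)/[(s - 2)(s + 5)]


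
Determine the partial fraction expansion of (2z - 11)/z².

(2z - 11) = Az + B. At z = 0: B = 2·0 - 11 = -11. Coeff of z: A = 2
Result: 2/z - 11/z²


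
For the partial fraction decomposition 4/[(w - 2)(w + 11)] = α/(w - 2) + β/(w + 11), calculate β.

Cover-up at w = -11: β = 4/(-11 - 2) = -4/13


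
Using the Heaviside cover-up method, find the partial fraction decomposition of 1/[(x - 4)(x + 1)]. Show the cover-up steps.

Cover (x - 4): set x=4, get P = 1/(4 + 1) = 1/5. Cover (x + 1): set x=-1, get Q = 1/(-1 - 4) = -1/5.
Result: (1/5)/(x - 4) - (1/5)/(x + 1)


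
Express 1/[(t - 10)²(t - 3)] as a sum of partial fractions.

Cover-up at t=3: γ = 1/(3 - 10)² = 1/49. Cover-up at t=10: β = 1/(10 - 3) = 1/7. Comparing t² coeff: α = -γ = -1/49
Result: (-1/49)/(t - 10) + (1/7)/(t - 10)² + (1/49)/(t - 3)


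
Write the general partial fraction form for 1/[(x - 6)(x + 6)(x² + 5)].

Two linear + quadratic: P/(x - 6) + Q/(x + 6) + (Rx + S)/(x² + 5)


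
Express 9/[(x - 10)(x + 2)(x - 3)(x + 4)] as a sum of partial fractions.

Using Heaviside cover-up: (3/392)/(x - 10) + (3/40)/(x + 2) - (9/245)/(x - 3) - (9/196)/(x + 4)


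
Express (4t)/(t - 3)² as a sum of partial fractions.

(4t) = α(t - 3) + β. At t = 3: β = 4·3 + 0 = 12. Coeff of t: α = 4
Result: 4/(t - 3) + 12/(t - 3)²


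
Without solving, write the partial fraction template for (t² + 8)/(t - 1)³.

Repeated linear factor (power 3): α/(t - 1) + β/(t - 1)² + γ/(t - 1)³


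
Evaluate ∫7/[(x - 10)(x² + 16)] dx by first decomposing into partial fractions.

Cover-up at x=10: A = 7/(10²+16) = 7/116. Coeff matching: B = -7/116, C = -35/58. Decomposition: (7/116)/(x - 10) - ((7/116)x + 35/58)/(x² + 16). Integrate: linear → ln, quadratic → (1/2)ln + arctan: (7/116) ln|(x - 10)| - (7/232) ln(x² + 16) - (35/232) arctan(x/4) + C


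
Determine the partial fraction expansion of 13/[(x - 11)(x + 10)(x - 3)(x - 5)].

Using Heaviside cover-up: (13/1008)/(x - 11) - (1/315)/(x + 10) + (1/16)/(x - 3) - (13/180)/(x - 5)


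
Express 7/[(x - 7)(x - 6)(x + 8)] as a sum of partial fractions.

Using cover-up method: α = 7/15, β = -1/2, γ = 1/30
Result: (7/15)/(x - 7) - (1/2)/(x - 6) + (1/30)/(x + 8)


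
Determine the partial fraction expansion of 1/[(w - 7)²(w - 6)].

Cover-up at w=6: R = 1/(6 - 7)² = 1. Cover-up at w=7: Q = 1/(7 - 6) = 1. Comparing w² coeff: P = -R = -1
Result: -1/(w - 7) + 1/(w - 7)² + 1/(w - 6)


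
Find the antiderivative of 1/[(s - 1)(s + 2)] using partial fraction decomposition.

Decompose: 1/[(s - 1)(s + 2)] = (1/3)/(s - 1) - (1/3)/(s + 2). Integrate each term: (1/3) ln|(s - 1)| - (1/3) ln|(s + 2)| + C


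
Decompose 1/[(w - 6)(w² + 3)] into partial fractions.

Cover-up at w = 6: A = 1/(6² + 3) = 1/39. Then B = -A = -1/39, C = -A·(0 + 6) = -2/13
Result: (1/39)/(w - 6) - ((1/39)w + 2/13)/(w² + 3)


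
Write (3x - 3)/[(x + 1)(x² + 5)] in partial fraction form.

At x=-1: A = (3·(-1) - 3)/((-1)² + 5) = -1. B = -A = 1, C = 3 - (-1)·A = 2
Result: -1/(x + 1) + (x + 2)/(x² + 5)


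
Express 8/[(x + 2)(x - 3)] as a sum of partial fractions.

8/(x + 2)(x - 3) = P/(x + 2) + Q/(x - 3). P = 8/(-2 - 3) = -8/5, Q = 8/(3 + 2) = 8/5
Result: (-8/5)/(x + 2) + (8/5)/(x - 3)


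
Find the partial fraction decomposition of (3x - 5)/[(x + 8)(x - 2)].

At x=-8: α = (3·(-8) - 5)/(-8 - 2) = 29/10. At x=2: β = (3·2 - 5)/(2 + 8) = 1/10
Result: (29/10)/(x + 8) + (1/10)/(x - 2)


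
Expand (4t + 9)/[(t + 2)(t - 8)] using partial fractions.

At t=-2: A = (4·(-2) + 9)/(-2 - 8) = -1/10. At t=8: B = (4·8 + 9)/(8 + 2) = 41/10
Result: (-1/10)/(t + 2) + (41/10)/(t - 8)


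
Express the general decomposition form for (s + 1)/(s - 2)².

Repeated linear factor: P/(s - 2) + Q/(s - 2)²


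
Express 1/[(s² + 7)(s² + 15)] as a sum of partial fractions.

Coefficient matching gives A = C = 0, B = 1/(15-7) = 1/8, D = -B = -1/8
Result: (1/8)/(s² + 7) - (1/8)/(s² + 15)


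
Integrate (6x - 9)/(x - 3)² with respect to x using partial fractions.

Decompose: α = 6, β = 6·3 - 9 = 9, so (6x - 9)/(x - 3)² = 6/(x - 3) + 9/(x - 3)². Integrate: ∫ α/(x - 3) dx = 6 ln|(x - 3)|; ∫ β/(x - 3)² dx = -9/(x - 3). Sum: 6 ln|(x - 3)| - 9/(x - 3) + C


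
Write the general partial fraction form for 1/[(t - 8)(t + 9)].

Distinct linear factors: P/(t - 8) + Q/(t + 9)


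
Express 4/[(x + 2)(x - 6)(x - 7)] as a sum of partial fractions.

Using cover-up method: P = 1/18, Q = -1/2, R = 4/9
Result: (1/18)/(x + 2) - (1/2)/(x - 6) + (4/9)/(x - 7)


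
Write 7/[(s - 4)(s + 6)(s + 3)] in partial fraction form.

Using cover-up method: α = 1/10, β = 7/30, γ = -1/3
Result: (1/10)/(s - 4) + (7/30)/(s + 6) - (1/3)/(s + 3)


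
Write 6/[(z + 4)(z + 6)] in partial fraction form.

6/(z + 4)(z + 6) = α/(z + 4) + β/(z + 6). α = 6/(-4 + 6) = 3, β = 6/(-6 + 4) = -3
Result: 3/(z + 4) - 3/(z + 6)


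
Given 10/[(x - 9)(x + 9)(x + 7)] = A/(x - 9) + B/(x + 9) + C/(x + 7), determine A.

Cover-up at x = 9: A = 10/[(9 + 9)(9 + 7)] = 10/[(18)(16)] = 10/288 = 5/144


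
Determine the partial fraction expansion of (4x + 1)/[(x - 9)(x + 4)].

At x=9: A = (4·9 + 1)/(9 + 4) = 37/13. At x=-4: B = (4·(-4) + 1)/(-4 - 9) = 15/13
Result: (37/13)/(x - 9) + (15/13)/(x + 4)


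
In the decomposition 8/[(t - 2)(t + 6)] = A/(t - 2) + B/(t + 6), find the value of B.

Cover-up at t = -6: B = 8/(-6 - 2) = -8/8 = -1


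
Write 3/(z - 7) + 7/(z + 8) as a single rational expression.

Common denominator (z - 7)(z + 8). Numerator: 3(z + 8) + 7(z - 7) = (3z + 24) + (7z - 49) = 10z - 25
Result: (10z - 25)/[(z - 7)(z + 8)]


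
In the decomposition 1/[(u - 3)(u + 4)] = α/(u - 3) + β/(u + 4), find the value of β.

Cover-up at u = -4: β = 1/(-4 - 3) = -1/7


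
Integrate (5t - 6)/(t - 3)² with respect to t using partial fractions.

Decompose: A = 5, B = 5·3 - 6 = 9, so (5t - 6)/(t - 3)² = 5/(t - 3) + 9/(t - 3)². Integrate: ∫ A/(t - 3) dt = 5 ln|(t - 3)|; ∫ B/(t - 3)² dt = -9/(t - 3). Sum: 5 ln|(t - 3)| - 9/(t - 3) + C


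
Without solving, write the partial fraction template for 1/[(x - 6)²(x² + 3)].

Repeated linear + quadratic: α/(x - 6) + β/(x - 6)² + (γx + δ)/(x² + 3)


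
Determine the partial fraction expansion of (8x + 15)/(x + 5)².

(8x + 15) = A(x + 5) + B. At x = -5: B = 8·(-5) + 15 = -25. Coeff of x: A = 8
Result: 8/(x + 5) - 25/(x + 5)²


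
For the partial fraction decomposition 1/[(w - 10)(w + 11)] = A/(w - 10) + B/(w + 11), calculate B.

Cover-up at w = -11: B = 1/(-11 - 10) = -1/21


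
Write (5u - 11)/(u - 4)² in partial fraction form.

(5u - 11) = A(u - 4) + B. At u = 4: B = 5·4 - 11 = 9. Coeff of u: A = 5
Result: 5/(u - 4) + 9/(u - 4)²


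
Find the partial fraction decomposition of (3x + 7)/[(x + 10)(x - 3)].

At x=-10: α = (3·(-10) + 7)/(-10 - 3) = 23/13. At x=3: β = (3·3 + 7)/(3 + 10) = 16/13
Result: (23/13)/(x + 10) + (16/13)/(x - 3)


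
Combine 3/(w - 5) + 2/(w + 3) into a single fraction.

Common denominator (w - 5)(w + 3). Numerator: 3(w + 3) + 2(w - 5) = (3w + 9) + (2w - 10) = 5w - 1
Result: (5w - 1)/[(w - 5)(w + 3)]


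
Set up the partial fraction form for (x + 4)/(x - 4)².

Repeated linear factor: α/(x - 4) + β/(x - 4)²


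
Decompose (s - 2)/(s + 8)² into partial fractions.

(s - 2) = A(s + 8) + B. At s = -8: B = 1·(-8) - 2 = -10. Coeff of s: A = 1
Result: 1/(s + 8) - 10/(s + 8)²


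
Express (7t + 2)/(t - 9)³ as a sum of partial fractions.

(7t + 2) = P(t - 9)² + Q(t - 9) + R. At t = 9: R = 7·9 + 2 = 65. Coefficients: P = 0, Q = 7
Result: 7/(t - 9)² + 65/(t - 9)³


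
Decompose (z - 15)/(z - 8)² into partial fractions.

(z - 15) = P(z - 8) + Q. At z = 8: Q = 1·8 - 15 = -7. Coeff of z: P = 1
Result: 1/(z - 8) - 7/(z - 8)²


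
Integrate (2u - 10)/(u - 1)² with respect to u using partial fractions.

Decompose: A = 2, B = 2·1 - 10 = -8, so (2u - 10)/(u - 1)² = 2/(u - 1) - 8/(u - 1)². Integrate: ∫ A/(u - 1) du = 2 ln|(u - 1)|; ∫ B/(u - 1)² du = 8/(u - 1). Sum: 2 ln|(u - 1)| + 8/(u - 1) + C


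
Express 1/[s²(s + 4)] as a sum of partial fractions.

Cover-up at s=-4: γ = 1/(-4 - 0)² = 1/16. Cover-up at s=0: β = 1/(0 + 4) = 1/4. Comparing s² coeff: α = -γ = -1/16
Result: (-1/16)/s + (1/4)/s² + (1/16)/(s + 4)


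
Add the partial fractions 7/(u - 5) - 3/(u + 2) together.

Common denominator (u - 5)(u + 2). Numerator: 7(u + 2) - 3(u - 5) = (7u + 14) - (3u - 15) = 4u + 29
Result: (4u + 29)/[(u - 5)(u + 2)]


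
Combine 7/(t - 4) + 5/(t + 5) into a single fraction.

Common denominator (t - 4)(t + 5). Numerator: 7(t + 5) + 5(t - 4) = (7t + 35) + (5t - 20) = 12t + 15
Result: (12t + 15)/[(t - 4)(t + 5)]


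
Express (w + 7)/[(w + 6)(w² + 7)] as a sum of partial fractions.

At w=-6: A = (1·(-6) + 7)/((-6)² + 7) = 1/43. B = -A = -1/43, C = 1 - (-6)·A = 49/43
Result: (1/43)/(w + 6) - ((1/43)w - 49/43)/(w² + 7)


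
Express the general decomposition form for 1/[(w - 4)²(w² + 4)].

Repeated linear + quadratic: P/(w - 4) + Q/(w - 4)² + (Rw + S)/(w² + 4)


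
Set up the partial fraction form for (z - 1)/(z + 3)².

Repeated linear factor: α/(z + 3) + β/(z + 3)²


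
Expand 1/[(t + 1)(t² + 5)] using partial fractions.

Cover-up at t = -1: α = 1/((-1)² + 5) = 1/6. Then β = -α = -1/6, γ = -α·(0 - 1) = 1/6
Result: (1/6)/(t + 1) - ((1/6)t - 1/6)/(t² + 5)


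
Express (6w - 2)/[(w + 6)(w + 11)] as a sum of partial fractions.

At w=-6: α = (6·(-6) - 2)/(-6 + 11) = -38/5. At w=-11: β = (6·(-11) - 2)/(-11 + 6) = 68/5
Result: (-38/5)/(w + 6) + (68/5)/(w + 11)


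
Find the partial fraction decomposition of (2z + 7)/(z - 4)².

(2z + 7) = α(z - 4) + β. At z = 4: β = 2·4 + 7 = 15. Coeff of z: α = 2
Result: 2/(z - 4) + 15/(z - 4)²


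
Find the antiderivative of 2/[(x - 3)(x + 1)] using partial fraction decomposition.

Decompose: 2/[(x - 3)(x + 1)] = (1/2)/(x - 3) - (1/2)/(x + 1). Integrate each term: (1/2) ln|(x - 3)| - (1/2) ln|(x + 1)| + C


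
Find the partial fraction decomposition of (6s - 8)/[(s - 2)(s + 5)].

At s=2: α = (6·2 - 8)/(2 + 5) = 4/7. At s=-5: β = (6·(-5) - 8)/(-5 - 2) = 38/7
Result: (4/7)/(s - 2) + (38/7)/(s + 5)


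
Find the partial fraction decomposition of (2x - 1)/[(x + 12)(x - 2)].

At x=-12: α = (2·(-12) - 1)/(-12 - 2) = 25/14. At x=2: β = (2·2 - 1)/(2 + 12) = 3/14
Result: (25/14)/(x + 12) + (3/14)/(x - 2)


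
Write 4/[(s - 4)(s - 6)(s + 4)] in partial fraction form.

Using cover-up method: P = -1/4, Q = 1/5, R = 1/20
Result: (-1/4)/(s - 4) + (1/5)/(s - 6) + (1/20)/(s + 4)


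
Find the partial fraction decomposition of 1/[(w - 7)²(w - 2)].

Cover-up at w=2: R = 1/(2 - 7)² = 1/25. Cover-up at w=7: Q = 1/(7 - 2) = 1/5. Comparing w² coeff: P = -R = -1/25
Result: (-1/25)/(w - 7) + (1/5)/(w - 7)² + (1/25)/(w - 2)


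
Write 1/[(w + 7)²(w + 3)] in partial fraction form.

Cover-up at w=-3: γ = 1/(-3 + 7)² = 1/16. Cover-up at w=-7: β = 1/(-7 + 3) = -1/4. Comparing w² coeff: α = -γ = -1/16
Result: (-1/16)/(w + 7) - (1/4)/(w + 7)² + (1/16)/(w + 3)


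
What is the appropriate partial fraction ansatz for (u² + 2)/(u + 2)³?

Repeated linear factor (power 3): P/(u + 2) + Q/(u + 2)² + R/(u + 2)³


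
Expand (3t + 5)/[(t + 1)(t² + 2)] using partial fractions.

At t=-1: A = (3·(-1) + 5)/((-1)² + 2) = 2/3. B = -A = -2/3, C = 3 - (-1)·A = 11/3
Result: (2/3)/(t + 1) - ((2/3)t - 11/3)/(t² + 2)


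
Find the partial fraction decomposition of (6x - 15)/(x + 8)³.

(6x - 15) = P(x + 8)² + Q(x + 8) + R. At x = -8: R = 6·(-8) - 15 = -63. Coefficients: P = 0, Q = 6
Result: 6/(x + 8)² - 63/(x + 8)³


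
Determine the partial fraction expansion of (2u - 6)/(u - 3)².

(2u - 6) = A(u - 3) + B. At u = 3: B = 2·3 - 6 = 0. Coeff of u: A = 2
Result: 2/(u - 3)


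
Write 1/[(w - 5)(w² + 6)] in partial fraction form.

Cover-up at w = 5: P = 1/(5² + 6) = 1/31. Then Q = -P = -1/31, R = -P·(0 + 5) = -5/31
Result: (1/31)/(w - 5) - ((1/31)w + 5/31)/(w² + 6)


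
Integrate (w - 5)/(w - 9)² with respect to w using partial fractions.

Decompose: P = 1, Q = 1·9 - 5 = 4, so (w - 5)/(w - 9)² = 1/(w - 9) + 4/(w - 9)². Integrate: ∫ P/(w - 9) dw = ln|(w - 9)|; ∫ Q/(w - 9)² dw = -4/(w - 9). Sum: ln|(w - 9)| - 4/(w - 9) + C


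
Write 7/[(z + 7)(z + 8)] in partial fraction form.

7/(z + 7)(z + 8) = P/(z + 7) + Q/(z + 8). P = 7/(-7 + 8) = 7, Q = 7/(-8 + 7) = -7
Result: 7/(z + 7) - 7/(z + 8)


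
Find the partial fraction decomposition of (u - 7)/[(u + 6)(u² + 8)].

At u=-6: α = (1·(-6) - 7)/((-6)² + 8) = -13/44. β = -α = 13/44, γ = 1 - (-6)·α = -17/22
Result: (-13/44)/(u + 6) + ((13/44)u - 17/22)/(u² + 8)


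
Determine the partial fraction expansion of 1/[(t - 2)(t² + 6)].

Cover-up at t = 2: α = 1/(2² + 6) = 1/10. Then β = -α = -1/10, γ = -α·(0 + 2) = -1/5
Result: (1/10)/(t - 2) - ((1/10)t + 1/5)/(t² + 6)


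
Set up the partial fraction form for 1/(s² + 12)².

Repeated quadratic factor: (Ps + Q)/(s² + 12) + (Rs + S)/(s² + 12)²


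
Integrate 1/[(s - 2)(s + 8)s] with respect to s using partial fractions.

Cover-up: α = 1/20, β = 1/80, γ = -1/16. Decomposition: (1/20)/(s - 2) + (1/80)/(s + 8) - (1/16)/s. Integrate each term: (1/20) ln|(s - 2)| + (1/80) ln|(s + 8)| - (1/16) ln|s| + C


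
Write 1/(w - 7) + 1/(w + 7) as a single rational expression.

Common denominator (w - 7)(w + 7). Numerator: 1(w + 7) + 1(w - 7) = (w + 7) + (w - 7) = 2w
Result: (2w)/[(w - 7)(w + 7)]


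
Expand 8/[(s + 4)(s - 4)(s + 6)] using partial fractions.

Using cover-up method: α = -1/2, β = 1/10, γ = 2/5
Result: (-1/2)/(s + 4) + (1/10)/(s - 4) + (2/5)/(s + 6)


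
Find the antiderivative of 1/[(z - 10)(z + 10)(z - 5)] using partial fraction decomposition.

Cover-up: A = 1/100, B = 1/300, C = -1/75. Decomposition: (1/100)/(z - 10) + (1/300)/(z + 10) - (1/75)/(z - 5). Integrate each term: (1/100) ln|(z - 10)| + (1/300) ln|(z + 10)| - (1/75) ln|(z - 5)| + C


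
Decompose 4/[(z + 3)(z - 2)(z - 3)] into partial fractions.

Using cover-up method: α = 2/15, β = -4/5, γ = 2/3
Result: (2/15)/(z + 3) - (4/5)/(z - 2) + (2/3)/(z - 3)


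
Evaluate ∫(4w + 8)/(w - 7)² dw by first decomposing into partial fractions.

Decompose: P = 4, Q = 4·7 + 8 = 36, so (4w + 8)/(w - 7)² = 4/(w - 7) + 36/(w - 7)². Integrate: ∫ P/(w - 7) dw = 4 ln|(w - 7)|; ∫ Q/(w - 7)² dw = -36/(w - 7). Sum: 4 ln|(w - 7)| - 36/(w - 7) + C


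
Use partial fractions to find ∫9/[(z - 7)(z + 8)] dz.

Decompose: 9/[(z - 7)(z + 8)] = (3/5)/(z - 7) - (3/5)/(z + 8). Integrate each term: (3/5) ln|(z - 7)| - (3/5) ln|(z + 8)| + C


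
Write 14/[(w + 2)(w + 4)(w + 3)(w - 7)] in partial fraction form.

Using Heaviside cover-up: (-7/9)/(w + 2) - (7/11)/(w + 4) + (7/5)/(w + 3) + (7/495)/(w - 7)


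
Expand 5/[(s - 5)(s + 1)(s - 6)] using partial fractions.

Using cover-up method: P = -5/6, Q = 5/42, R = 5/7
Result: (-5/6)/(s - 5) + (5/42)/(s + 1) + (5/7)/(s - 6)


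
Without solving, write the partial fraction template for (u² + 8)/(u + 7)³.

Repeated linear factor (power 3): A/(u + 7) + B/(u + 7)² + C/(u + 7)³


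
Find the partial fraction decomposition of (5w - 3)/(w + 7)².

(5w - 3) = P(w + 7) + Q. At w = -7: Q = 5·(-7) - 3 = -38. Coeff of w: P = 5
Result: 5/(w + 7) - 38/(w + 7)²


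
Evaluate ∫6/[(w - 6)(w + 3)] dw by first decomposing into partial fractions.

Decompose: 6/[(w - 6)(w + 3)] = (2/3)/(w - 6) - (2/3)/(w + 3). Integrate each term: (2/3) ln|(w - 6)| - (2/3) ln|(w + 3)| + C


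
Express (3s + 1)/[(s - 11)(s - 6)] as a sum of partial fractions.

At s=11: A = (3·11 + 1)/(11 - 6) = 34/5. At s=6: B = (3·6 + 1)/(6 - 11) = -19/5
Result: (34/5)/(s - 11) - (19/5)/(s - 6)


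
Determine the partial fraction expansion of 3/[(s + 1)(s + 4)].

3/(s + 1)(s + 4) = P/(s + 1) + Q/(s + 4). P = 3/(-1 + 4) = 1, Q = 3/(-4 + 1) = -1
Result: 1/(s + 1) - 1/(s + 4)


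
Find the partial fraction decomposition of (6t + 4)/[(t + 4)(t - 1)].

At t=-4: P = (6·(-4) + 4)/(-4 - 1) = 4. At t=1: Q = (6·1 + 4)/(1 + 4) = 2
Result: 4/(t + 4) + 2/(t - 1)


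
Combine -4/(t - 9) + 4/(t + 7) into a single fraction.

Common denominator (t - 9)(t + 7). Numerator: -4(t + 7) + 4(t - 9) = (-4t - 28) + (4t - 36) = -64
Result: (-64)/[(t - 9)(t + 7)]


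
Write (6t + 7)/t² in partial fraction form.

(6t + 7) = Pt + Q. At t = 0: Q = 6·0 + 7 = 7. Coeff of t: P = 6
Result: 6/t + 7/t²


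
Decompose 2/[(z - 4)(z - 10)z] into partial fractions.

Using cover-up method: A = -1/12, B = 1/30, C = 1/20
Result: (-1/12)/(z - 4) + (1/30)/(z - 10) + (1/20)/z


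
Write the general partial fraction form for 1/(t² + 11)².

Repeated quadratic factor: (αt + β)/(t² + 11) + (γt + δ)/(t² + 11)²


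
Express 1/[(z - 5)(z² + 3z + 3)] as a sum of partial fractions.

Cover-up at z = 5: A = 1/(5² + 3·5 + 3) = 1/43. Then B = -A = -1/43, C = -A·(3 + 5) = -8/43
Result: (1/43)/(z - 5) - ((1/43)z + 8/43)/(z² + 3z + 3)


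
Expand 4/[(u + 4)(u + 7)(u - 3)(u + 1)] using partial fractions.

Using Heaviside cover-up: (4/63)/(u + 4) - (1/45)/(u + 7) + (1/70)/(u - 3) - (1/18)/(u + 1)


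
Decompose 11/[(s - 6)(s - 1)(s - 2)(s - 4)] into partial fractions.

Using Heaviside cover-up: (11/40)/(s - 6) - (11/15)/(s - 1) + (11/8)/(s - 2) - (11/12)/(s - 4)


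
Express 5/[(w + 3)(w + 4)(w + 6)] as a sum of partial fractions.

Using cover-up method: A = 5/3, B = -5/2, C = 5/6
Result: (5/3)/(w + 3) - (5/2)/(w + 4) + (5/6)/(w + 6)


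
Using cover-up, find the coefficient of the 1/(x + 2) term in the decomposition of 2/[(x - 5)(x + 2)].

Cover (x + 2), set x=-2: 2/((x - 5) at x=-2) = 2/(-7) = -2/7


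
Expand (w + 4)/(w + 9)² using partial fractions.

(w + 4) = α(w + 9) + β. At w = -9: β = 1·(-9) + 4 = -5. Coeff of w: α = 1
Result: 1/(w + 9) - 5/(w + 9)²


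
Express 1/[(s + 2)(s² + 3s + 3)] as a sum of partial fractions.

Cover-up at s = -2: P = 1/((-2)² + 3·(-2) + 3) = 1. Then Q = -P = -1, R = -P·(3 - 2) = -1
Result: 1/(s + 2) - (s + 1)/(s² + 3s + 3)


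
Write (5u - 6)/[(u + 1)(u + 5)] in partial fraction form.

At u=-1: P = (5·(-1) - 6)/(-1 + 5) = -11/4. At u=-5: Q = (5·(-5) - 6)/(-5 + 1) = 31/4
Result: (-11/4)/(u + 1) + (31/4)/(u + 5)


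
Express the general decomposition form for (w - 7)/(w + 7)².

Repeated linear factor: α/(w + 7) + β/(w + 7)²


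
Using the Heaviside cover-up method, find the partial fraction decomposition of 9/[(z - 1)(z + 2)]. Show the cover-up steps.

Cover (z - 1): set z=1, get P = 9/(1 + 2) = 3. Cover (z + 2): set z=-2, get Q = 9/(-2 - 1) = -3.
Result: 3/(z - 1) - 3/(z + 2)


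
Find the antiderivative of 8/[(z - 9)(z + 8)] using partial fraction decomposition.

Decompose: 8/[(z - 9)(z + 8)] = (8/17)/(z - 9) - (8/17)/(z + 8). Integrate each term: (8/17) ln|(z - 9)| - (8/17) ln|(z + 8)| + C


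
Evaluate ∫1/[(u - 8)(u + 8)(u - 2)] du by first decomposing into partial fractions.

Cover-up: A = 1/96, B = 1/160, C = -1/60. Decomposition: (1/96)/(u - 8) + (1/160)/(u + 8) - (1/60)/(u - 2). Integrate each term: (1/96) ln|(u - 8)| + (1/160) ln|(u + 8)| - (1/60) ln|(u - 2)| + C


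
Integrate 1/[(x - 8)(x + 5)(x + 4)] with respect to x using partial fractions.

Cover-up: P = 1/156, Q = 1/13, R = -1/12. Decomposition: (1/156)/(x - 8) + (1/13)/(x + 5) - (1/12)/(x + 4). Integrate each term: (1/156) ln|(x - 8)| + (1/13) ln|(x + 5)| - (1/12) ln|(x + 4)| + C


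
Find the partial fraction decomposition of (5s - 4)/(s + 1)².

(5s - 4) = α(s + 1) + β. At s = -1: β = 5·(-1) - 4 = -9. Coeff of s: α = 5
Result: 5/(s + 1) - 9/(s + 1)²


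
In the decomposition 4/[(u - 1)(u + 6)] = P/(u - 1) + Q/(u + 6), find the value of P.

Cover-up at u = 1: P = 4/(1 + 6) = 4/7


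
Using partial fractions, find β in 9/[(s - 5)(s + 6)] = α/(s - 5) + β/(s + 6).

Cover-up at s = -6: β = 9/(-6 - 5) = -9/11


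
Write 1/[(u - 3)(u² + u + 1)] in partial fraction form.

Cover-up at u = 3: A = 1/(3² + 1·3 + 1) = 1/13. Then B = -A = -1/13, C = -A·(1 + 3) = -4/13
Result: (1/13)/(u - 3) - ((1/13)u + 4/13)/(u² + u + 1)


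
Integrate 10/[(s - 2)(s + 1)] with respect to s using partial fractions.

Decompose: 10/[(s - 2)(s + 1)] = (10/3)/(s - 2) - (10/3)/(s + 1). Integrate each term: (10/3) ln|(s - 2)| - (10/3) ln|(s + 1)| + C


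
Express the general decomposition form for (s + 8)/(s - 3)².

Repeated linear factor: α/(s - 3) + β/(s - 3)²


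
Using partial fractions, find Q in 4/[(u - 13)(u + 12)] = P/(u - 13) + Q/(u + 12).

Cover-up at u = -12: Q = 4/(-12 - 13) = -4/25


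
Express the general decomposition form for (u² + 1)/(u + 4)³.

Repeated linear factor (power 3): P/(u + 4) + Q/(u + 4)² + R/(u + 4)³


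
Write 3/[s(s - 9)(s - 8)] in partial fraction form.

Using cover-up method: P = 1/24, Q = 1/3, R = -3/8
Result: (1/24)/s + (1/3)/(s - 9) - (3/8)/(s - 8)


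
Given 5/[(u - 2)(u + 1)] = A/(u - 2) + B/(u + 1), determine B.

Cover-up at u = -1: B = 5/(-1 - 2) = -5/3


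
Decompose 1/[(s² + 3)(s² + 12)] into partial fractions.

Coefficient matching gives A = C = 0, B = 1/(12-3) = 1/9, D = -B = -1/9
Result: (1/9)/(s² + 3) - (1/9)/(s² + 12)


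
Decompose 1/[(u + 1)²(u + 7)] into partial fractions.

Cover-up at u=-7: γ = 1/(-7 + 1)² = 1/36. Cover-up at u=-1: β = 1/(-1 + 7) = 1/6. Comparing u² coeff: α = -γ = -1/36
Result: (-1/36)/(u + 1) + (1/6)/(u + 1)² + (1/36)/(u + 7)


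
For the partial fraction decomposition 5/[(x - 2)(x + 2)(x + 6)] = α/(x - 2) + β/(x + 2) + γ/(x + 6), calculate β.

Cover-up at x = -2: β = 5/[(-2 - 2)(-2 + 6)] = 5/[(-4)(4)] = -5/16


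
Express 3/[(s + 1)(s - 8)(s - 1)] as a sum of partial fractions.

Using cover-up method: P = 1/6, Q = 1/21, R = -3/14
Result: (1/6)/(s + 1) + (1/21)/(s - 8) - (3/14)/(s - 1)


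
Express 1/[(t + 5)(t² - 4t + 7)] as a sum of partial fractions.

Cover-up at t = -5: α = 1/((-5)² - 4·(-5) + 7) = 1/52. Then β = -α = -1/52, γ = -α·(-4 - 5) = 9/52
Result: (1/52)/(t + 5) - ((1/52)t - 9/52)/(t² - 4t + 7)


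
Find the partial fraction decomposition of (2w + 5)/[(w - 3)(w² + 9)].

At w=3: α = (2·3 + 5)/(3² + 9) = 11/18. β = -α = -11/18, γ = 2 - 3·α = 1/6
Result: (11/18)/(w - 3) - ((11/18)w - 1/6)/(w² + 9)


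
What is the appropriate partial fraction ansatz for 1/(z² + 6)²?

Repeated quadratic factor: (αz + β)/(z² + 6) + (γz + δ)/(z² + 6)²


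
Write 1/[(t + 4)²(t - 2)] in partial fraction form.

Cover-up at t=2: C = 1/(2 + 4)² = 1/36. Cover-up at t=-4: B = 1/(-4 - 2) = -1/6. Comparing t² coeff: A = -C = -1/36
Result: (-1/36)/(t + 4) - (1/6)/(t + 4)² + (1/36)/(t - 2)


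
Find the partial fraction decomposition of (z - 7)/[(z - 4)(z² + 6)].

At z=4: A = (1·4 - 7)/(4² + 6) = -3/22. B = -A = 3/22, C = 1 - 4·A = 17/11
Result: (-3/22)/(z - 4) + ((3/22)z + 17/11)/(z² + 6)


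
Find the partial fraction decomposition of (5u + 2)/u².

(5u + 2) = Pu + Q. At u = 0: Q = 5·0 + 2 = 2. Coeff of u: P = 5
Result: 5/u + 2/u²


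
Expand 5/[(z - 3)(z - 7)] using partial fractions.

5/(z - 3)(z - 7) = P/(z - 3) + Q/(z - 7). P = 5/(3 - 7) = -5/4, Q = 5/(7 - 3) = 5/4
Result: (-5/4)/(z - 3) + (5/4)/(z - 7)


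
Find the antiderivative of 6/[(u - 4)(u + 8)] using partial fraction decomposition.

Decompose: 6/[(u - 4)(u + 8)] = (1/2)/(u - 4) - (1/2)/(u + 8). Integrate each term: (1/2) ln|(u - 4)| - (1/2) ln|(u + 8)| + C


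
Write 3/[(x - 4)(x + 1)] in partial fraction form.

3/(x - 4)(x + 1) = P/(x - 4) + Q/(x + 1). P = 3/(4 + 1) = 3/5, Q = 3/(-1 - 4) = -3/5
Result: (3/5)/(x - 4) - (3/5)/(x + 1)


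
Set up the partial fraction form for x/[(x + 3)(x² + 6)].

Linear + irreducible quadratic: α/(x + 3) + (βx + γ)/(x² + 6)


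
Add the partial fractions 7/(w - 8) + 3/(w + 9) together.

Common denominator (w - 8)(w + 9). Numerator: 7(w + 9) + 3(w - 8) = (7w + 63) + (3w - 24) = 10w + 39
Result: (10w + 39)/[(w - 8)(w + 9)]


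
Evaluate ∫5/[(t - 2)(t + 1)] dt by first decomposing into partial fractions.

Decompose: 5/[(t - 2)(t + 1)] = (5/3)/(t - 2) - (5/3)/(t + 1). Integrate each term: (5/3) ln|(t - 2)| - (5/3) ln|(t + 1)| + C
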